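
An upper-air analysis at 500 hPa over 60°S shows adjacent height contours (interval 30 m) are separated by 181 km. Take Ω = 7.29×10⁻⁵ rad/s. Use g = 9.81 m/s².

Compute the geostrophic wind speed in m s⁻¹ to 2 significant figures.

13 m s⁻¹

Coriolis parameter at 60°S:
f = 2Ω sin φ = 2 × 7.29×10⁻⁵ × sin 60° = 1.26×10⁻⁴ s⁻¹
Height gradient: |∂Z/∂n| = 30 m / 181000 m = 1.66×10⁻⁴
On a pressure surface, geostrophic balance gives V_g = (g/f)|∂Z/∂n|:
V_g = 9.81 × 1.66×10⁻⁴ / 1.26×10⁻⁴ = 12.9 m/s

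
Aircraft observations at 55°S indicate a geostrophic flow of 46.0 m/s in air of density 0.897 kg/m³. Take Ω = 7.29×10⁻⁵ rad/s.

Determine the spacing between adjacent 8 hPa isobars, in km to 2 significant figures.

160 km

Coriolis parameter at 55°S:
f = 2Ω sin φ = 2 × 7.29×10⁻⁵ × sin 55° = 1.19×10⁻⁴ s⁻¹
Geostrophic balance rearranged: |∂P/∂n| = f ρ V_g
|∂P/∂n| = 1.19×10⁻⁴ × 0.897 × 46.0 = 4.93×10⁻³ Pa/m
Isobar spacing: Δn = ΔP/|∂P/∂n| = 800 Pa / 4.93×10⁻³ Pa/m = 162337 m ≈ 160 km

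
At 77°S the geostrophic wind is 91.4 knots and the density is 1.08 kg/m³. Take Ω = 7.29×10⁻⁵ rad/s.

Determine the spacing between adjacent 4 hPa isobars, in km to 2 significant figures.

55 km

Coriolis parameter at 77°S:
f = 2Ω sin φ = 2 × 7.29×10⁻⁵ × sin 77° = 1.42×10⁻⁴ s⁻¹
Wind speed in SI: 91.4 knots = 47.0 m/s
Geostrophic balance rearranged: |∂P/∂n| = f ρ V_g
|∂P/∂n| = 1.42×10⁻⁴ × 1.08 × 47.0 = 7.21×10⁻³ Pa/m
Isobar spacing: Δn = ΔP/|∂P/∂n| = 400 Pa / 7.21×10⁻³ Pa/m = 55446 m ≈ 55 km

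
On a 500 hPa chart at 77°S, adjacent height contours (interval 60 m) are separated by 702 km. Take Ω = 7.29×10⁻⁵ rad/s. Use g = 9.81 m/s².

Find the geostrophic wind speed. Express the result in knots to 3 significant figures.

11.5 knots

Coriolis parameter at 77°S:
f = 2Ω sin φ = 2 × 7.29×10⁻⁵ × sin 77° = 1.42×10⁻⁴ s⁻¹
Height gradient: |∂Z/∂n| = 60 m / 702000 m = 8.55×10⁻⁵
On a pressure surface, geostrophic balance gives V_g = (g/f)|∂Z/∂n|:
V_g = 9.81 × 8.55×10⁻⁵ / 1.42×10⁻⁴ = 5.90 m/s
Converting: 5.90 m/s × 1.944 = 11.5 knots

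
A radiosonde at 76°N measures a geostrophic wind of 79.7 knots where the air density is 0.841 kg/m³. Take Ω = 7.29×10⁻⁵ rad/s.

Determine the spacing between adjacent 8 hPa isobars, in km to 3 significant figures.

Coriolis parameter at 76°N:
f = 2Ω sin φ = 2 × 7.29×10⁻⁵ × sin 76° = 1.41×10⁻⁴ s⁻¹
Wind speed in SI: 79.7 knots = 41.0 m/s
Geostrophic balance rearranged: |∂P/∂n| = f ρ V_g
|∂P/∂n| = 1.41×10⁻⁴ × 0.841 × 41.0 = 4.88×10⁻³ Pa/m
Isobar spacing: Δn = ΔP/|∂P/∂n| = 800 Pa / 4.88×10⁻³ Pa/m = 163997 m ≈ 164 km

164 km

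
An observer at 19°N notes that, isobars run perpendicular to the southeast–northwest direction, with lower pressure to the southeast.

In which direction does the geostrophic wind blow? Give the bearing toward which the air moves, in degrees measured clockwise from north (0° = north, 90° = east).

225°

The pressure-gradient force points toward the southeast (bearing 135°).
Geostrophic balance: in the Northern Hemisphere the Coriolis force deflects motion to the right, so the geostrophic wind blows 90° to the right of the pressure-gradient force (low pressure on the left).
Rotating 135° by 90° clockwise gives 225° — the wind blows toward the southwest.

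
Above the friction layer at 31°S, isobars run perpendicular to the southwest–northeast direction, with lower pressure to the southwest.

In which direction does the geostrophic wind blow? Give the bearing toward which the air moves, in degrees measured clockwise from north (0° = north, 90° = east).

135°

The pressure-gradient force points toward the southwest (bearing 225°).
Geostrophic balance: in the Southern Hemisphere the Coriolis force deflects motion to the left, so the geostrophic wind blows 90° to the left of the pressure-gradient force (low pressure on the right).
Rotating 225° by 90° counterclockwise gives 135° — the wind blows toward the southeast.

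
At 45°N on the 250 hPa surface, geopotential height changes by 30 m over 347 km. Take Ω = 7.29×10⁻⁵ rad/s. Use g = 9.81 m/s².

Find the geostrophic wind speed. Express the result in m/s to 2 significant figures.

Coriolis parameter at 45°N:
f = 2Ω sin φ = 2 × 7.29×10⁻⁵ × sin 45° = 1.03×10⁻⁴ s⁻¹
Height gradient: |∂Z/∂n| = 30 m / 347000 m = 8.65×10⁻⁵
On a pressure surface, geostrophic balance gives V_g = (g/f)|∂Z/∂n|:
V_g = 9.81 × 8.65×10⁻⁵ / 1.03×10⁻⁴ = 8.23 m/s

8.2 m/s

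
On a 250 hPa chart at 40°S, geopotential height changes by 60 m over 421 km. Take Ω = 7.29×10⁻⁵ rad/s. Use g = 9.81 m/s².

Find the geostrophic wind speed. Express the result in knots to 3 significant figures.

29.0 knots

Coriolis parameter at 40°S:
f = 2Ω sin φ = 2 × 7.29×10⁻⁵ × sin 40° = 9.37×10⁻⁵ s⁻¹
Height gradient: |∂Z/∂n| = 60 m / 421000 m = 1.43×10⁻⁴
On a pressure surface, geostrophic balance gives V_g = (g/f)|∂Z/∂n|:
V_g = 9.81 × 1.43×10⁻⁴ / 9.37×10⁻⁵ = 14.9 m/s
Converting: 14.9 m/s × 1.944 = 29.0 knots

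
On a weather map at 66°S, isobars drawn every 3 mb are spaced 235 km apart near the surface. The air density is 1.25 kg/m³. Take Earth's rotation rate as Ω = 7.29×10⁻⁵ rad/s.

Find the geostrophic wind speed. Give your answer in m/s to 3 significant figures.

7.67 m/s

Coriolis parameter at 66°S:
f = 2Ω sin φ = 2 × 7.29×10⁻⁵ × sin 66° = 1.33×10⁻⁴ s⁻¹
Pressure gradient: |∂P/∂n| = 300 Pa / 235000 m = 1.28×10⁻³ Pa/m
Geostrophic balance (pressure-gradient force = Coriolis force):
V_g = (1/(fρ)) |∂P/∂n| = 1.28×10⁻³ / (1.33×10⁻⁴ × 1.25) = 7.67 m/s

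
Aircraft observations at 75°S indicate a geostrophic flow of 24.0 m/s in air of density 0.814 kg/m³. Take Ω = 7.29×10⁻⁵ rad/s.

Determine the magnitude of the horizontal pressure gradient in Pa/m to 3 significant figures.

Coriolis parameter at 75°S:
f = 2Ω sin φ = 2 × 7.29×10⁻⁵ × sin 75° = 1.41×10⁻⁴ s⁻¹
Geostrophic balance rearranged: |∂P/∂n| = f ρ V_g
|∂P/∂n| = 1.41×10⁻⁴ × 0.814 × 24.0 = 2.75×10⁻³ Pa/m

2.75×10⁻³ Pa/m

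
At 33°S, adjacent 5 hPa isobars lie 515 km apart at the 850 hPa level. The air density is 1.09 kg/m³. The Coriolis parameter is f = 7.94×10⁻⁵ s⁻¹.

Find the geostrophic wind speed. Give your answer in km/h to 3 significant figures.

40.4 km/h

Pressure gradient: |∂P/∂n| = 500 Pa / 515000 m = 9.71×10⁻⁴ Pa/m
Geostrophic balance (pressure-gradient force = Coriolis force):
V_g = (1/(fρ)) |∂P/∂n| = 9.71×10⁻⁴ / (7.94×10⁻⁵ × 1.09) = 11.2 m/s
Converting: 11.2 m/s × 3.6 = 40.4 km/h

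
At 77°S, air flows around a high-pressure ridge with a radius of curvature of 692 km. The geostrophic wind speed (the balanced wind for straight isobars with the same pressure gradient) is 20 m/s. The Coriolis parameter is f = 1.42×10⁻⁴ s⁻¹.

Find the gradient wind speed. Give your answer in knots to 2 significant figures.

54 knots

Around a high, pressure-gradient force acts outward with centrifugal, so Coriolis balances both:
fV = (1/ρ)|∂P/∂n| + V²/R  →  V² − fR·V + fR·V_g = 0
With fR = 1.42×10⁻⁴ × 692×10³ m = 98.3 m/s:
V = [fR − √((fR)² − 4 fR V_g)]/2 = [98.3 − √(98.3² − 4×98.3×20)]/2 = 28 m/s
Supergeostrophic (V > V_g = 20 m/s), as expected around a high.
Converting: 28 m/s × 1.944 = 54 knots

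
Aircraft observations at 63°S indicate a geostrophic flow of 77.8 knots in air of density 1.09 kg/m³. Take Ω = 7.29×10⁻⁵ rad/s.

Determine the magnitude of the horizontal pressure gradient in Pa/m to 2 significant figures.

5.7×10⁻³ Pa/m

Coriolis parameter at 63°S:
f = 2Ω sin φ = 2 × 7.29×10⁻⁵ × sin 63° = 1.30×10⁻⁴ s⁻¹
Wind speed in SI: 77.8 knots = 40.0 m/s
Geostrophic balance rearranged: |∂P/∂n| = f ρ V_g
|∂P/∂n| = 1.30×10⁻⁴ × 1.09 × 40.0 = 5.67×10⁻³ Pa/m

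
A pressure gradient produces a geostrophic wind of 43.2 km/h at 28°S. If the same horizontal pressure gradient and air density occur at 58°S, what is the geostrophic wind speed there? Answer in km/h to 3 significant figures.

23.9 km/h

With the same pressure gradient and density, V_g ∝ 1/f ∝ 1/sin φ.
V₂ = V₁ · sin φ₁ / sin φ₂ = 43.2 × sin 28° / sin 58°
V₂ = 43.2 × 0.4695/0.8480 = 23.9 km/h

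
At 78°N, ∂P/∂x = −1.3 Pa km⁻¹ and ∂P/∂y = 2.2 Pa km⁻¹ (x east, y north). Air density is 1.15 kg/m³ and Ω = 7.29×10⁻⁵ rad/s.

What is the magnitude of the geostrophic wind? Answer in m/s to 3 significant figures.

15.6 m/s

Coriolis parameter at 78°N:
f = 2Ω sin φ = 2 × 7.29×10⁻⁵ × sin 78° = 1.43×10⁻⁴ s⁻¹
Component geostrophic relations (x east, y north):
u_g = −(1/(fρ)) ∂P/∂y,  v_g = (1/(fρ)) ∂P/∂x
u_g = −(2.2×10⁻³)/(1.43×10⁻⁴ × 1.15) = −13.4 m/s;  v_g = (−1.3×10⁻³)/(1.43×10⁻⁴ × 1.15) = −7.93 m/s
|V_g| = √(u_g² + v_g²) = 15.6 m/s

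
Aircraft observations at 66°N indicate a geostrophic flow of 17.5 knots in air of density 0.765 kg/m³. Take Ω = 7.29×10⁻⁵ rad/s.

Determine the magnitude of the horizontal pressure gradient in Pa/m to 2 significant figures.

9.2×10⁻⁴ Pa/m

Coriolis parameter at 66°N:
f = 2Ω sin φ = 2 × 7.29×10⁻⁵ × sin 66° = 1.33×10⁻⁴ s⁻¹
Wind speed in SI: 17.5 knots = 9.00 m/s
Geostrophic balance rearranged: |∂P/∂n| = f ρ V_g
|∂P/∂n| = 1.33×10⁻⁴ × 0.765 × 9.00 = 9.17×10⁻⁴ Pa/m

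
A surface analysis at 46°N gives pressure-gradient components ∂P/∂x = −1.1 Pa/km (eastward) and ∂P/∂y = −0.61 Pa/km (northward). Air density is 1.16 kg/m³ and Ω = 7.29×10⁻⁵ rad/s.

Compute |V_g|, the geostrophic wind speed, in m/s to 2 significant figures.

Coriolis parameter at 46°N:
f = 2Ω sin φ = 2 × 7.29×10⁻⁵ × sin 46° = 1.05×10⁻⁴ s⁻¹
Component geostrophic relations (x east, y north):
u_g = −(1/(fρ)) ∂P/∂y,  v_g = (1/(fρ)) ∂P/∂x
u_g = −(−0.61×10⁻³)/(1.05×10⁻⁴ × 1.16) = 5.01 m/s;  v_g = (−1.1×10⁻³)/(1.05×10⁻⁴ × 1.16) = −9.04 m/s
|V_g| = √(u_g² + v_g²) = 10.3 m/s

10 m/s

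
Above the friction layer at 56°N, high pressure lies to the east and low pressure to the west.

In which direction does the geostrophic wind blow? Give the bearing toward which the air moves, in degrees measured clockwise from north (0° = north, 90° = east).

The pressure-gradient force points toward the west (bearing 270°).
Geostrophic balance: in the Northern Hemisphere the Coriolis force deflects motion to the right, so the geostrophic wind blows 90° to the right of the pressure-gradient force (low pressure on the left).
Rotating 270° by 90° clockwise gives 000° — the wind blows toward the north.

000°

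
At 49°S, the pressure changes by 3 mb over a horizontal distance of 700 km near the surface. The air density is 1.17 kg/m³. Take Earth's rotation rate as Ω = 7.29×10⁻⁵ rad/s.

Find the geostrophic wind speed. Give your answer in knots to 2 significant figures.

6.5 knots

Coriolis parameter at 49°S:
f = 2Ω sin φ = 2 × 7.29×10⁻⁵ × sin 49° = 1.10×10⁻⁴ s⁻¹
Pressure gradient: |∂P/∂n| = 300 Pa / 700000 m = 4.29×10⁻⁴ Pa/m
Geostrophic balance (pressure-gradient force = Coriolis force):
V_g = (1/(fρ)) |∂P/∂n| = 4.29×10⁻⁴ / (1.10×10⁻⁴ × 1.17) = 3.33 m/s
Converting: 3.33 m/s × 1.944 = 6.5 knots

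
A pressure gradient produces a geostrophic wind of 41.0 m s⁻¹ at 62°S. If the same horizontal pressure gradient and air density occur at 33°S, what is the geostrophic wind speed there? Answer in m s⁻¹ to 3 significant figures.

With the same pressure gradient and density, V_g ∝ 1/f ∝ 1/sin φ.
V₂ = V₁ · sin φ₁ / sin φ₂ = 41.0 × sin 62° / sin 33°
V₂ = 41.0 × 0.8829/0.5446 = 66.5 m s⁻¹

66.5 m s⁻¹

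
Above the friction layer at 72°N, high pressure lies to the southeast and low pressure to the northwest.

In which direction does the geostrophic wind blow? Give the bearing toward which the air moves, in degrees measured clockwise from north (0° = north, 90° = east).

The pressure-gradient force points toward the northwest (bearing 315°).
Geostrophic balance: in the Northern Hemisphere the Coriolis force deflects motion to the right, so the geostrophic wind blows 90° to the right of the pressure-gradient force (low pressure on the left).
Rotating 315° by 90° clockwise gives 045° — the wind blows toward the northeast.

045°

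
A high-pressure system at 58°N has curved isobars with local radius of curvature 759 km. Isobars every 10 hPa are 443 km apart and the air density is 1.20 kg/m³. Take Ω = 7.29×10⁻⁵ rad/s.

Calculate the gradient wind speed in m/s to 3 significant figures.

Coriolis parameter at 58°N:
f = 2Ω sin φ = 2 × 7.29×10⁻⁵ × sin 58° = 1.24×10⁻⁴ s⁻¹
Pressure gradient: |∂P/∂n| = 1000 Pa / 443000 m = 2.26×10⁻³ Pa/m
Geostrophic speed: V_g = |∂P/∂n|/(fρ) = 2.26×10⁻³/(1.24×10⁻⁴ × 1.20) = 15.2 m/s
Around a high, pressure-gradient force acts outward with centrifugal, so Coriolis balances both:
fV = (1/ρ)|∂P/∂n| + V²/R  →  V² − fR·V + fR·V_g = 0
With fR = 1.24×10⁻⁴ × 759×10³ m = 93.8 m/s:
V = [fR − √((fR)² − 4 fR V_g)]/2 = [93.8 − √(93.8² − 4×93.8×15.2)]/2 = 19.1 m/s
Supergeostrophic (V > V_g = 15.2 m/s), as expected around a high.

19.1 m/s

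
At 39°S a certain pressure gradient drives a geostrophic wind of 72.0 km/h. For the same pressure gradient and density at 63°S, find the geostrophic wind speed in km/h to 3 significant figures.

50.9 km/h

With the same pressure gradient and density, V_g ∝ 1/f ∝ 1/sin φ.
V₂ = V₁ · sin φ₁ / sin φ₂ = 72.0 × sin 39° / sin 63°
V₂ = 72.0 × 0.6293/0.8910 = 50.9 km/h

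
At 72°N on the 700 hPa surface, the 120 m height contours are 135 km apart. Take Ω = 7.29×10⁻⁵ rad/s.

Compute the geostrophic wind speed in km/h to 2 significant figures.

Coriolis parameter at 72°N:
f = 2Ω sin φ = 2 × 7.29×10⁻⁵ × sin 72° = 1.39×10⁻⁴ s⁻¹
Height gradient: |∂Z/∂n| = 120 m / 135000 m = 8.89×10⁻⁴
On a pressure surface, geostrophic balance gives V_g = (g/f)|∂Z/∂n|:
V_g = 9.81 × 8.89×10⁻⁴ / 1.39×10⁻⁴ = 62.9 m/s
Converting: 62.9 m/s × 3.6 = 230 km/h

230 km/h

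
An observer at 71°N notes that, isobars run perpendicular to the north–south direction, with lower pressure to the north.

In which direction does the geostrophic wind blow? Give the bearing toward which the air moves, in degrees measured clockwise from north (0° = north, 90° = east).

The pressure-gradient force points toward the north (bearing 000°).
Geostrophic balance: in the Northern Hemisphere the Coriolis force deflects motion to the right, so the geostrophic wind blows 90° to the right of the pressure-gradient force (low pressure on the left).
Rotating 000° by 90° clockwise gives 090° — the wind blows toward the east.

090°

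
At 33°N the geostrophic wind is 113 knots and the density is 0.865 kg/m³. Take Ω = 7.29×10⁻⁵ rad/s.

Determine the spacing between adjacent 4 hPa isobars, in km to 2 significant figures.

100 km

Coriolis parameter at 33°N:
f = 2Ω sin φ = 2 × 7.29×10⁻⁵ × sin 33° = 7.94×10⁻⁵ s⁻¹
Wind speed in SI: 113 knots = 58.1 m/s
Geostrophic balance rearranged: |∂P/∂n| = f ρ V_g
|∂P/∂n| = 7.94×10⁻⁵ × 0.865 × 58.1 = 3.99×10⁻³ Pa/m
Isobar spacing: Δn = ΔP/|∂P/∂n| = 400 Pa / 3.99×10⁻³ Pa/m = 100175 m ≈ 100 km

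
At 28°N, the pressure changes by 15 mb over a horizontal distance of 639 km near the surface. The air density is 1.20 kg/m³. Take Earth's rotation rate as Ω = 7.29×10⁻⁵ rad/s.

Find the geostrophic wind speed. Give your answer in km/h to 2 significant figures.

Coriolis parameter at 28°N:
f = 2Ω sin φ = 2 × 7.29×10⁻⁵ × sin 28° = 6.84×10⁻⁵ s⁻¹
Pressure gradient: |∂P/∂n| = 1500 Pa / 639000 m = 2.35×10⁻³ Pa/m
Geostrophic balance (pressure-gradient force = Coriolis force):
V_g = (1/(fρ)) |∂P/∂n| = 2.35×10⁻³ / (6.84×10⁻⁵ × 1.20) = 28.6 m/s
Converting: 28.6 m/s × 3.6 = 100 km/h

100 km/h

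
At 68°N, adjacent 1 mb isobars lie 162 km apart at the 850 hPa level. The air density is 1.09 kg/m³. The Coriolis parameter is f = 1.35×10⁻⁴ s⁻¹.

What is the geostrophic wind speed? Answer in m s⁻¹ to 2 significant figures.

4.2 m s⁻¹

Pressure gradient: |∂P/∂n| = 100 Pa / 162000 m = 6.17×10⁻⁴ Pa/m
Geostrophic balance (pressure-gradient force = Coriolis force):
V_g = (1/(fρ)) |∂P/∂n| = 6.17×10⁻⁴ / (1.35×10⁻⁴ × 1.09) = 4.19 m/s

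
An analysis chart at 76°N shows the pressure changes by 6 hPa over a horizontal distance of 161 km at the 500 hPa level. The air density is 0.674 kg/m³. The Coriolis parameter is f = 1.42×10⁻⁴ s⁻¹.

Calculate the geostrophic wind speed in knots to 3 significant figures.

75.7 knots

Pressure gradient: |∂P/∂n| = 600 Pa / 161000 m = 3.73×10⁻³ Pa/m
Geostrophic balance (pressure-gradient force = Coriolis force):
V_g = (1/(fρ)) |∂P/∂n| = 3.73×10⁻³ / (1.42×10⁻⁴ × 0.674) = 38.9 m/s
Converting: 38.9 m/s × 1.944 = 75.7 knots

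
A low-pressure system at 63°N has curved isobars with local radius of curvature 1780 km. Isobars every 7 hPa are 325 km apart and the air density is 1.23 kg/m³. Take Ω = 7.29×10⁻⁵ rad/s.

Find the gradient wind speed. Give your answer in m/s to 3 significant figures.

Coriolis parameter at 63°N:
f = 2Ω sin φ = 2 × 7.29×10⁻⁵ × sin 63° = 1.30×10⁻⁴ s⁻¹
Pressure gradient: |∂P/∂n| = 700 Pa / 325000 m = 2.15×10⁻³ Pa/m
Geostrophic speed: V_g = |∂P/∂n|/(fρ) = 2.15×10⁻³/(1.30×10⁻⁴ × 1.23) = 13.5 m/s
Around a low, centrifugal force acts outward with Coriolis, so pressure-gradient force balances both:
(1/ρ)|∂P/∂n| = fV + V²/R  →  V² + fR·V − fR·V_g = 0
With fR = 1.30×10⁻⁴ × 1780×10³ m = 231 m/s:
V = [−fR + √((fR)² + 4 fR V_g)]/2 = [−231 + √(231² + 4×231×13.5)]/2 = 12.8 m/s
Subgeostrophic (V < V_g = 13.5 m/s), as expected around a low.

12.8 m/s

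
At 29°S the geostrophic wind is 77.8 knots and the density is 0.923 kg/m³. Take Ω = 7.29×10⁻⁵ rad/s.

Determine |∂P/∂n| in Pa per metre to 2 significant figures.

2.6×10⁻³ Pa/m

Coriolis parameter at 29°S:
f = 2Ω sin φ = 2 × 7.29×10⁻⁵ × sin 29° = 7.07×10⁻⁵ s⁻¹
Wind speed in SI: 77.8 knots = 40.0 m/s
Geostrophic balance rearranged: |∂P/∂n| = f ρ V_g
|∂P/∂n| = 7.07×10⁻⁵ × 0.923 × 40.0 = 2.61×10⁻³ Pa/m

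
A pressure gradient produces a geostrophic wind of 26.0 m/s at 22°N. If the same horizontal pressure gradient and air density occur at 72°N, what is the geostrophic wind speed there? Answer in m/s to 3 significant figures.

With the same pressure gradient and density, V_g ∝ 1/f ∝ 1/sin φ.
V₂ = V₁ · sin φ₁ / sin φ₂ = 26.0 × sin 22° / sin 72°
V₂ = 26.0 × 0.3746/0.9511 = 10.2 m/s

10.2 m/s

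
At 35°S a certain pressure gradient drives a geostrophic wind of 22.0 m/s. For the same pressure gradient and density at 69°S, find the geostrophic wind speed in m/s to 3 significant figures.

With the same pressure gradient and density, V_g ∝ 1/f ∝ 1/sin φ.
V₂ = V₁ · sin φ₁ / sin φ₂ = 22.0 × sin 35° / sin 69°
V₂ = 22.0 × 0.5736/0.9336 = 13.5 m/s

13.5 m/s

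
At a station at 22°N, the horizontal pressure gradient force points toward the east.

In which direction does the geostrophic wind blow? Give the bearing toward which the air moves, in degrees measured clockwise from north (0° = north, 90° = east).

The pressure-gradient force points toward the east (bearing 090°).
Geostrophic balance: in the Northern Hemisphere the Coriolis force deflects motion to the right, so the geostrophic wind blows 90° to the right of the pressure-gradient force (low pressure on the left).
Rotating 090° by 90° clockwise gives 180° — the wind blows toward the south.

180°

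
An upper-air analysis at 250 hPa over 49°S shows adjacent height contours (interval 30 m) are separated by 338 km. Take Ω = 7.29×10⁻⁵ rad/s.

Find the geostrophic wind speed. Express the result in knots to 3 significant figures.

15.4 knots

Coriolis parameter at 49°S:
f = 2Ω sin φ = 2 × 7.29×10⁻⁵ × sin 49° = 1.10×10⁻⁴ s⁻¹
Height gradient: |∂Z/∂n| = 30 m / 338000 m = 8.88×10⁻⁵
On a pressure surface, geostrophic balance gives V_g = (g/f)|∂Z/∂n|:
V_g = 9.81 × 8.88×10⁻⁵ / 1.10×10⁻⁴ = 7.91 m/s
Converting: 7.91 m/s × 1.944 = 15.4 knots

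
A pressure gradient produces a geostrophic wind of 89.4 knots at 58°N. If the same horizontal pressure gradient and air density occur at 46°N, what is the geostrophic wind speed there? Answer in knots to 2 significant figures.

110 knots

With the same pressure gradient and density, V_g ∝ 1/f ∝ 1/sin φ.
V₂ = V₁ · sin φ₁ / sin φ₂ = 89.4 × sin 58° / sin 46°
V₂ = 89.4 × 0.8480/0.7193 = 110 knots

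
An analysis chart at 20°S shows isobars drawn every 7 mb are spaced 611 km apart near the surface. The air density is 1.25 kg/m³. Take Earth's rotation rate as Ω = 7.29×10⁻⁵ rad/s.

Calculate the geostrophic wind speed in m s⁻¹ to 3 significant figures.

Coriolis parameter at 20°S:
f = 2Ω sin φ = 2 × 7.29×10⁻⁵ × sin 20° = 4.99×10⁻⁵ s⁻¹
Pressure gradient: |∂P/∂n| = 700 Pa / 611000 m = 1.15×10⁻³ Pa/m
Geostrophic balance (pressure-gradient force = Coriolis force):
V_g = (1/(fρ)) |∂P/∂n| = 1.15×10⁻³ / (4.99×10⁻⁵ × 1.25) = 18.4 m/s

18.4 m s⁻¹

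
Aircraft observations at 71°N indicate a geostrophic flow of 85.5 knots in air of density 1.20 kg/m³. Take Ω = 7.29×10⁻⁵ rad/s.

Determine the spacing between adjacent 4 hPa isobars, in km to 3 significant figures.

Coriolis parameter at 71°N:
f = 2Ω sin φ = 2 × 7.29×10⁻⁵ × sin 71° = 1.38×10⁻⁴ s⁻¹
Wind speed in SI: 85.5 knots = 44.0 m/s
Geostrophic balance rearranged: |∂P/∂n| = f ρ V_g
|∂P/∂n| = 1.38×10⁻⁴ × 1.20 × 44.0 = 7.28×10⁻³ Pa/m
Isobar spacing: Δn = ΔP/|∂P/∂n| = 400 Pa / 7.28×10⁻³ Pa/m = 54973 m ≈ 55.0 km

55.0 km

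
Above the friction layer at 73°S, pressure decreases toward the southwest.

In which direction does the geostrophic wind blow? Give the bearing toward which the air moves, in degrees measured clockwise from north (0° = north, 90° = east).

The pressure-gradient force points toward the southwest (bearing 225°).
Geostrophic balance: in the Southern Hemisphere the Coriolis force deflects motion to the left, so the geostrophic wind blows 90° to the left of the pressure-gradient force (low pressure on the right).
Rotating 225° by 90° counterclockwise gives 135° — the wind blows toward the southeast.

135°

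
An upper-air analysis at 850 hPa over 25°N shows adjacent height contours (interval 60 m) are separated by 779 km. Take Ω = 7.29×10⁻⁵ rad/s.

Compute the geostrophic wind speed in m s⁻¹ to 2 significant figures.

Coriolis parameter at 25°N:
f = 2Ω sin φ = 2 × 7.29×10⁻⁵ × sin 25° = 6.16×10⁻⁵ s⁻¹
Height gradient: |∂Z/∂n| = 60 m / 779000 m = 7.70×10⁻⁵
On a pressure surface, geostrophic balance gives V_g = (g/f)|∂Z/∂n|:
V_g = 9.81 × 7.70×10⁻⁵ / 6.16×10⁻⁵ = 12.3 m/s

12 m s⁻¹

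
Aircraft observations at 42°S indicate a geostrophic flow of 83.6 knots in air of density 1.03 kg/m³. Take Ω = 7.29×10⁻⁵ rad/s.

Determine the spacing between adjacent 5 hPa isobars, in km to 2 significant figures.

Coriolis parameter at 42°S:
f = 2Ω sin φ = 2 × 7.29×10⁻⁵ × sin 42° = 9.76×10⁻⁵ s⁻¹
Wind speed in SI: 83.6 knots = 43.0 m/s
Geostrophic balance rearranged: |∂P/∂n| = f ρ V_g
|∂P/∂n| = 9.76×10⁻⁵ × 1.03 × 43.0 = 4.32×10⁻³ Pa/m
Isobar spacing: Δn = ΔP/|∂P/∂n| = 500 Pa / 4.32×10⁻³ Pa/m = 115696 m ≈ 120 km

120 km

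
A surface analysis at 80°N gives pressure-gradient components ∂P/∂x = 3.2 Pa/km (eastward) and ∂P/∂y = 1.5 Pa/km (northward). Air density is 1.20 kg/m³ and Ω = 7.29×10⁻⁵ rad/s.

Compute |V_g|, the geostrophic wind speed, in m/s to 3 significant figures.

20.5 m/s

Coriolis parameter at 80°N:
f = 2Ω sin φ = 2 × 7.29×10⁻⁵ × sin 80° = 1.44×10⁻⁴ s⁻¹
Component geostrophic relations (x east, y north):
u_g = −(1/(fρ)) ∂P/∂y,  v_g = (1/(fρ)) ∂P/∂x
u_g = −(1.5×10⁻³)/(1.44×10⁻⁴ × 1.20) = −8.71 m/s;  v_g = (3.2×10⁻³)/(1.44×10⁻⁴ × 1.20) = 18.6 m/s
|V_g| = √(u_g² + v_g²) = 20.5 m/s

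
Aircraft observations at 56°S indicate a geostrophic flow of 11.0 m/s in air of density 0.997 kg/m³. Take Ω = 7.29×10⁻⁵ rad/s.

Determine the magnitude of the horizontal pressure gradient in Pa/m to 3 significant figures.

1.33×10⁻³ Pa/m

Coriolis parameter at 56°S:
f = 2Ω sin φ = 2 × 7.29×10⁻⁵ × sin 56° = 1.21×10⁻⁴ s⁻¹
Geostrophic balance rearranged: |∂P/∂n| = f ρ V_g
|∂P/∂n| = 1.21×10⁻⁴ × 0.997 × 11.0 = 1.33×10⁻³ Pa/m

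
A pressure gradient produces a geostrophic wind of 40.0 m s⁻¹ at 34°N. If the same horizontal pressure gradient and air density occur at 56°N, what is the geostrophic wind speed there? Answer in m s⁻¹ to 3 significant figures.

With the same pressure gradient and density, V_g ∝ 1/f ∝ 1/sin φ.
V₂ = V₁ · sin φ₁ / sin φ₂ = 40.0 × sin 34° / sin 56°
V₂ = 40.0 × 0.5592/0.8290 = 27.0 m s⁻¹

27.0 m s⁻¹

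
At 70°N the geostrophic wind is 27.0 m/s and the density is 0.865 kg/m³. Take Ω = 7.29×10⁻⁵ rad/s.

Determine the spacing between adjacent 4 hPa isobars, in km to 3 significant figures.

125 km

Coriolis parameter at 70°N:
f = 2Ω sin φ = 2 × 7.29×10⁻⁵ × sin 70° = 1.37×10⁻⁴ s⁻¹
Geostrophic balance rearranged: |∂P/∂n| = f ρ V_g
|∂P/∂n| = 1.37×10⁻⁴ × 0.865 × 27.0 = 3.20×10⁻³ Pa/m
Isobar spacing: Δn = ΔP/|∂P/∂n| = 400 Pa / 3.20×10⁻³ Pa/m = 125008 m ≈ 125 km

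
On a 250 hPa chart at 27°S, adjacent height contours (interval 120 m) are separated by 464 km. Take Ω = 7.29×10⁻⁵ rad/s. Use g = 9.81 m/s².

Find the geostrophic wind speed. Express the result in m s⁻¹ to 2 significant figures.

38 m s⁻¹

Coriolis parameter at 27°S:
f = 2Ω sin φ = 2 × 7.29×10⁻⁵ × sin 27° = 6.62×10⁻⁵ s⁻¹
Height gradient: |∂Z/∂n| = 120 m / 464000 m = 2.59×10⁻⁴
On a pressure surface, geostrophic balance gives V_g = (g/f)|∂Z/∂n|:
V_g = 9.81 × 2.59×10⁻⁴ / 6.62×10⁻⁵ = 38.3 m/s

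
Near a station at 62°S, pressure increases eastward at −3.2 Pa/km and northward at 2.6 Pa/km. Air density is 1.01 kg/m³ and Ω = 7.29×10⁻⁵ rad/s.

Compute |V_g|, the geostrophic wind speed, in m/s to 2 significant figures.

Coriolis parameter at 62°S:
f = 2Ω sin φ = 2 × 7.29×10⁻⁵ × sin 62° = 1.29×10⁻⁴ s⁻¹
In the Southern Hemisphere f is negative: f = −1.29×10⁻⁴ s⁻¹.
Component geostrophic relations (x east, y north):
u_g = −(1/(fρ)) ∂P/∂y,  v_g = (1/(fρ)) ∂P/∂x
u_g = −(2.6×10⁻³)/(−1.29×10⁻⁴ × 1.01) = 20.0 m/s;  v_g = (−3.2×10⁻³)/(−1.29×10⁻⁴ × 1.01) = 24.6 m/s
|V_g| = √(u_g² + v_g²) = 31.7 m/s

32 m/s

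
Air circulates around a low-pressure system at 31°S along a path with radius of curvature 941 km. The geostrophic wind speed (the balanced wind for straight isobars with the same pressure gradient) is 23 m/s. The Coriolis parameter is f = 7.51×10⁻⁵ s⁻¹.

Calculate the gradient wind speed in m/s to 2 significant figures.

18 m/s

Around a low, centrifugal force acts outward with Coriolis, so pressure-gradient force balances both:
(1/ρ)|∂P/∂n| = fV + V²/R  →  V² + fR·V − fR·V_g = 0
With fR = 7.51×10⁻⁵ × 941×10³ m = 70.7 m/s:
V = [−fR + √((fR)² + 4 fR V_g)]/2 = [−70.7 + √(70.7² + 4×70.7×23)]/2 = 18.3 m/s
Subgeostrophic (V < V_g = 23 m/s), as expected around a low.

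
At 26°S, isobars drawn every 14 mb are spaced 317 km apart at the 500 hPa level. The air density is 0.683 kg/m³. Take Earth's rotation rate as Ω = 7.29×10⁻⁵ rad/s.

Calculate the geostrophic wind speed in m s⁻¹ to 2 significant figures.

100 m s⁻¹

Coriolis parameter at 26°S:
f = 2Ω sin φ = 2 × 7.29×10⁻⁵ × sin 26° = 6.39×10⁻⁵ s⁻¹
Pressure gradient: |∂P/∂n| = 1400 Pa / 317000 m = 4.42×10⁻³ Pa/m
Geostrophic balance (pressure-gradient force = Coriolis force):
V_g = (1/(fρ)) |∂P/∂n| = 4.42×10⁻³ / (6.39×10⁻⁵ × 0.683) = 101 m/s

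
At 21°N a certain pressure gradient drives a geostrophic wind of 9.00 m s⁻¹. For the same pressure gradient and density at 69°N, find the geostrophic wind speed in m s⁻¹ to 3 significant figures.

With the same pressure gradient and density, V_g ∝ 1/f ∝ 1/sin φ.
V₂ = V₁ · sin φ₁ / sin φ₂ = 9.00 × sin 21° / sin 69°
V₂ = 9.00 × 0.3584/0.9336 = 3.45 m s⁻¹

3.45 m s⁻¹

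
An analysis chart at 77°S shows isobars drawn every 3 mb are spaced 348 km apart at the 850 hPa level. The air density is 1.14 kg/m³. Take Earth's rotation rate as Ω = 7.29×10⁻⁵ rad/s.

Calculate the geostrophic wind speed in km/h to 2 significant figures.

19 km/h

Coriolis parameter at 77°S:
f = 2Ω sin φ = 2 × 7.29×10⁻⁵ × sin 77° = 1.42×10⁻⁴ s⁻¹
Pressure gradient: |∂P/∂n| = 300 Pa / 348000 m = 8.62×10⁻⁴ Pa/m
Geostrophic balance (pressure-gradient force = Coriolis force):
V_g = (1/(fρ)) |∂P/∂n| = 8.62×10⁻⁴ / (1.42×10⁻⁴ × 1.14) = 5.32 m/s
Converting: 5.32 m/s × 3.6 = 19 km/h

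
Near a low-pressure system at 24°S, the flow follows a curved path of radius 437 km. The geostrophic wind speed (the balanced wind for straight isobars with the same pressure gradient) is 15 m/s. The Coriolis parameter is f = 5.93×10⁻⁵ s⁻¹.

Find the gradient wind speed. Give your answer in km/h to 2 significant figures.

38 km/h

Around a low, centrifugal force acts outward with Coriolis, so pressure-gradient force balances both:
(1/ρ)|∂P/∂n| = fV + V²/R  →  V² + fR·V − fR·V_g = 0
With fR = 5.93×10⁻⁵ × 437×10³ m = 25.9 m/s:
V = [−fR + √((fR)² + 4 fR V_g)]/2 = [−25.9 + √(25.9² + 4×25.9×15)]/2 = 10.6 m/s
Subgeostrophic (V < V_g = 15 m/s), as expected around a low.
Converting: 10.6 m/s × 3.6 = 38 km/h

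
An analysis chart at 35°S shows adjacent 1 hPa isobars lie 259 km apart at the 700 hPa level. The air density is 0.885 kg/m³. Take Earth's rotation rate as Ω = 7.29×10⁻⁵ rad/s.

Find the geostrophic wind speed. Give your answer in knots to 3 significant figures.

10.1 knots

Coriolis parameter at 35°S:
f = 2Ω sin φ = 2 × 7.29×10⁻⁵ × sin 35° = 8.36×10⁻⁵ s⁻¹
Pressure gradient: |∂P/∂n| = 100 Pa / 259000 m = 3.86×10⁻⁴ Pa/m
Geostrophic balance (pressure-gradient force = Coriolis force):
V_g = (1/(fρ)) |∂P/∂n| = 3.86×10⁻⁴ / (8.36×10⁻⁵ × 0.885) = 5.22 m/s
Converting: 5.22 m/s × 1.944 = 10.1 knots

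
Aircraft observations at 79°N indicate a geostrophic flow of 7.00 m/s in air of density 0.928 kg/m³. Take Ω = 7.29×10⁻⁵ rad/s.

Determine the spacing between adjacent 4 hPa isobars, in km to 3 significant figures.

430 km

Coriolis parameter at 79°N:
f = 2Ω sin φ = 2 × 7.29×10⁻⁵ × sin 79° = 1.43×10⁻⁴ s⁻¹
Geostrophic balance rearranged: |∂P/∂n| = f ρ V_g
|∂P/∂n| = 1.43×10⁻⁴ × 0.928 × 7.00 = 9.30×10⁻⁴ Pa/m
Isobar spacing: Δn = ΔP/|∂P/∂n| = 400 Pa / 9.30×10⁻⁴ Pa/m = 430239 m ≈ 430 km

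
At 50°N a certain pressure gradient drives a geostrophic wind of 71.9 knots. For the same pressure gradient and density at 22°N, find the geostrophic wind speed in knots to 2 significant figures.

With the same pressure gradient and density, V_g ∝ 1/f ∝ 1/sin φ.
V₂ = V₁ · sin φ₁ / sin φ₂ = 71.9 × sin 50° / sin 22°
V₂ = 71.9 × 0.7660/0.3746 = 150 knots

150 knots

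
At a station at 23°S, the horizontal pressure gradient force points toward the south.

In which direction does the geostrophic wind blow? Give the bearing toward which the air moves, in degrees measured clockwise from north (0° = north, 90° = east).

The pressure-gradient force points toward the south (bearing 180°).
Geostrophic balance: in the Southern Hemisphere the Coriolis force deflects motion to the left, so the geostrophic wind blows 90° to the left of the pressure-gradient force (low pressure on the right).
Rotating 180° by 90° counterclockwise gives 090° — the wind blows toward the east.

090°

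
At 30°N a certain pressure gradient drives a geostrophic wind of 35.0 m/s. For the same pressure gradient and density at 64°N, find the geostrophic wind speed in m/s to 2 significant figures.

19 m/s

With the same pressure gradient and density, V_g ∝ 1/f ∝ 1/sin φ.
V₂ = V₁ · sin φ₁ / sin φ₂ = 35.0 × sin 30° / sin 64°
V₂ = 35.0 × 0.5000/0.8988 = 19 m/s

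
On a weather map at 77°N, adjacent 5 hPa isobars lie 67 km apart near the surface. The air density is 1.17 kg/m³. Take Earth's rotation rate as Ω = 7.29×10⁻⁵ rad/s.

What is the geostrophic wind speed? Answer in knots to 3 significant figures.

87.3 knots

Coriolis parameter at 77°N:
f = 2Ω sin φ = 2 × 7.29×10⁻⁵ × sin 77° = 1.42×10⁻⁴ s⁻¹
Pressure gradient: |∂P/∂n| = 500 Pa / 67000 m = 7.46×10⁻³ Pa/m
Geostrophic balance (pressure-gradient force = Coriolis force):
V_g = (1/(fρ)) |∂P/∂n| = 7.46×10⁻³ / (1.42×10⁻⁴ × 1.17) = 44.9 m/s
Converting: 44.9 m/s × 1.944 = 87.3 knots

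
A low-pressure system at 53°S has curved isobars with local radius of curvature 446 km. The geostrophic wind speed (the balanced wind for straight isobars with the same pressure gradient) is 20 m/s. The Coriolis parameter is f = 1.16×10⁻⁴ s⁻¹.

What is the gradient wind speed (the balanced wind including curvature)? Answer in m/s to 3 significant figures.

Around a low, centrifugal force acts outward with Coriolis, so pressure-gradient force balances both:
(1/ρ)|∂P/∂n| = fV + V²/R  →  V² + fR·V − fR·V_g = 0
With fR = 1.16×10⁻⁴ × 446×10³ m = 51.7 m/s:
V = [−fR + √((fR)² + 4 fR V_g)]/2 = [−51.7 + √(51.7² + 4×51.7×20)]/2 = 15.4 m/s
Subgeostrophic (V < V_g = 20 m/s), as expected around a low.

15.4 m/s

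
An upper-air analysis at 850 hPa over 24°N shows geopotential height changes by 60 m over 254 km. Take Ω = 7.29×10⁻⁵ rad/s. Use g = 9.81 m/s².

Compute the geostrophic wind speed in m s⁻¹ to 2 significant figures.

39 m s⁻¹

Coriolis parameter at 24°N:
f = 2Ω sin φ = 2 × 7.29×10⁻⁵ × sin 24° = 5.93×10⁻⁵ s⁻¹
Height gradient: |∂Z/∂n| = 60 m / 254000 m = 2.36×10⁻⁴
On a pressure surface, geostrophic balance gives V_g = (g/f)|∂Z/∂n|:
V_g = 9.81 × 2.36×10⁻⁴ / 5.93×10⁻⁵ = 39.1 m/s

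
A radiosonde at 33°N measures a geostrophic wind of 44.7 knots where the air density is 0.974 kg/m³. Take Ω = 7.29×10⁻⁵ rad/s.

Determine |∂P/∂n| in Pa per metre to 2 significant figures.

Coriolis parameter at 33°N:
f = 2Ω sin φ = 2 × 7.29×10⁻⁵ × sin 33° = 7.94×10⁻⁵ s⁻¹
Wind speed in SI: 44.7 knots = 23.0 m/s
Geostrophic balance rearranged: |∂P/∂n| = f ρ V_g
|∂P/∂n| = 7.94×10⁻⁵ × 0.974 × 23.0 = 1.78×10⁻³ Pa/m

1.8×10⁻³ Pa/m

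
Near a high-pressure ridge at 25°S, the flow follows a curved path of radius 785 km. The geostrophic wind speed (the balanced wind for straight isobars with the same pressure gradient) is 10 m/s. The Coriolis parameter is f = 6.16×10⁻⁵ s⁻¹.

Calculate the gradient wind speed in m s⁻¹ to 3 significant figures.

14.1 m s⁻¹

Around a high, pressure-gradient force acts outward with centrifugal, so Coriolis balances both:
fV = (1/ρ)|∂P/∂n| + V²/R  →  V² − fR·V + fR·V_g = 0
With fR = 6.16×10⁻⁵ × 785×10³ m = 48.4 m/s:
V = [fR − √((fR)² − 4 fR V_g)]/2 = [48.4 − √(48.4² − 4×48.4×10)]/2 = 14.1 m/s
Supergeostrophic (V > V_g = 10 m/s), as expected around a high.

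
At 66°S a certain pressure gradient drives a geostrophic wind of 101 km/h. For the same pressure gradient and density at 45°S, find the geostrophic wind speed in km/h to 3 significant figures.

130 km/h

With the same pressure gradient and density, V_g ∝ 1/f ∝ 1/sin φ.
V₂ = V₁ · sin φ₁ / sin φ₂ = 101 × sin 66° / sin 45°
V₂ = 101 × 0.9135/0.7071 = 130 km/h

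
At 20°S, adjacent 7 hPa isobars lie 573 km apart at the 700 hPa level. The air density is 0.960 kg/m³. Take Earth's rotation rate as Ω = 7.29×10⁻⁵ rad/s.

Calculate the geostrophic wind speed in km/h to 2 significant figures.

Coriolis parameter at 20°S:
f = 2Ω sin φ = 2 × 7.29×10⁻⁵ × sin 20° = 4.99×10⁻⁵ s⁻¹
Pressure gradient: |∂P/∂n| = 700 Pa / 573000 m = 1.22×10⁻³ Pa/m
Geostrophic balance (pressure-gradient force = Coriolis force):
V_g = (1/(fρ)) |∂P/∂n| = 1.22×10⁻³ / (4.99×10⁻⁵ × 0.960) = 25.5 m/s
Converting: 25.5 m/s × 3.6 = 92 km/h

92 km/h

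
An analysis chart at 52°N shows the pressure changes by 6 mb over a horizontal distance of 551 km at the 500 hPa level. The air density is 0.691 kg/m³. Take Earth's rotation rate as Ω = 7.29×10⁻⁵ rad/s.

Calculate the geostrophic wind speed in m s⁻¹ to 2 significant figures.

14 m s⁻¹

Coriolis parameter at 52°N:
f = 2Ω sin φ = 2 × 7.29×10⁻⁵ × sin 52° = 1.15×10⁻⁴ s⁻¹
Pressure gradient: |∂P/∂n| = 600 Pa / 551000 m = 1.09×10⁻³ Pa/m
Geostrophic balance (pressure-gradient force = Coriolis force):
V_g = (1/(fρ)) |∂P/∂n| = 1.09×10⁻³ / (1.15×10⁻⁴ × 0.691) = 13.7 m/s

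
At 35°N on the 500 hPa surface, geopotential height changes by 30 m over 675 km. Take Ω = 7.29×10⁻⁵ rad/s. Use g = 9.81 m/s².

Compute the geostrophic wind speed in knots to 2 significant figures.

Coriolis parameter at 35°N:
f = 2Ω sin φ = 2 × 7.29×10⁻⁵ × sin 35° = 8.36×10⁻⁵ s⁻¹
Height gradient: |∂Z/∂n| = 30 m / 675000 m = 4.44×10⁻⁵
On a pressure surface, geostrophic balance gives V_g = (g/f)|∂Z/∂n|:
V_g = 9.81 × 4.44×10⁻⁵ / 8.36×10⁻⁵ = 5.21 m/s
Converting: 5.21 m/s × 1.944 = 10 knots

10 knots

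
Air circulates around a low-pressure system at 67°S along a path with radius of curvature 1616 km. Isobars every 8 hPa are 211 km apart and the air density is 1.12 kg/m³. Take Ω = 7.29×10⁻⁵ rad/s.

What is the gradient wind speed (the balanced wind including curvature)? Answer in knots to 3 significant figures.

44.4 knots

Coriolis parameter at 67°S:
f = 2Ω sin φ = 2 × 7.29×10⁻⁵ × sin 67° = 1.34×10⁻⁴ s⁻¹
Pressure gradient: |∂P/∂n| = 800 Pa / 211000 m = 3.79×10⁻³ Pa/m
Geostrophic speed: V_g = |∂P/∂n|/(fρ) = 3.79×10⁻³/(1.34×10⁻⁴ × 1.12) = 25.2 m/s
Around a low, centrifugal force acts outward with Coriolis, so pressure-gradient force balances both:
(1/ρ)|∂P/∂n| = fV + V²/R  →  V² + fR·V − fR·V_g = 0
With fR = 1.34×10⁻⁴ × 1616×10³ m = 217 m/s:
V = [−fR + √((fR)² + 4 fR V_g)]/2 = [−217 + √(217² + 4×217×25.2)]/2 = 22.8 m/s
Subgeostrophic (V < V_g = 25.2 m/s), as expected around a low.
Converting: 22.8 m/s × 1.944 = 44.4 knots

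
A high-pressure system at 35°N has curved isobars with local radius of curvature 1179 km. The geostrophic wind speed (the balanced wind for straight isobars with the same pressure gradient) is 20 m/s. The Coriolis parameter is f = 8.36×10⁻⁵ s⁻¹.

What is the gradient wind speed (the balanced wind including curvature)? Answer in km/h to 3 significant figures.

Around a high, pressure-gradient force acts outward with centrifugal, so Coriolis balances both:
fV = (1/ρ)|∂P/∂n| + V²/R  →  V² − fR·V + fR·V_g = 0
With fR = 8.36×10⁻⁵ × 1179×10³ m = 98.6 m/s:
V = [fR − √((fR)² − 4 fR V_g)]/2 = [98.6 − √(98.6² − 4×98.6×20)]/2 = 27.9 m/s
Supergeostrophic (V > V_g = 20 m/s), as expected around a high.
Converting: 27.9 m/s × 3.6 = 100 km/h

100 km/h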